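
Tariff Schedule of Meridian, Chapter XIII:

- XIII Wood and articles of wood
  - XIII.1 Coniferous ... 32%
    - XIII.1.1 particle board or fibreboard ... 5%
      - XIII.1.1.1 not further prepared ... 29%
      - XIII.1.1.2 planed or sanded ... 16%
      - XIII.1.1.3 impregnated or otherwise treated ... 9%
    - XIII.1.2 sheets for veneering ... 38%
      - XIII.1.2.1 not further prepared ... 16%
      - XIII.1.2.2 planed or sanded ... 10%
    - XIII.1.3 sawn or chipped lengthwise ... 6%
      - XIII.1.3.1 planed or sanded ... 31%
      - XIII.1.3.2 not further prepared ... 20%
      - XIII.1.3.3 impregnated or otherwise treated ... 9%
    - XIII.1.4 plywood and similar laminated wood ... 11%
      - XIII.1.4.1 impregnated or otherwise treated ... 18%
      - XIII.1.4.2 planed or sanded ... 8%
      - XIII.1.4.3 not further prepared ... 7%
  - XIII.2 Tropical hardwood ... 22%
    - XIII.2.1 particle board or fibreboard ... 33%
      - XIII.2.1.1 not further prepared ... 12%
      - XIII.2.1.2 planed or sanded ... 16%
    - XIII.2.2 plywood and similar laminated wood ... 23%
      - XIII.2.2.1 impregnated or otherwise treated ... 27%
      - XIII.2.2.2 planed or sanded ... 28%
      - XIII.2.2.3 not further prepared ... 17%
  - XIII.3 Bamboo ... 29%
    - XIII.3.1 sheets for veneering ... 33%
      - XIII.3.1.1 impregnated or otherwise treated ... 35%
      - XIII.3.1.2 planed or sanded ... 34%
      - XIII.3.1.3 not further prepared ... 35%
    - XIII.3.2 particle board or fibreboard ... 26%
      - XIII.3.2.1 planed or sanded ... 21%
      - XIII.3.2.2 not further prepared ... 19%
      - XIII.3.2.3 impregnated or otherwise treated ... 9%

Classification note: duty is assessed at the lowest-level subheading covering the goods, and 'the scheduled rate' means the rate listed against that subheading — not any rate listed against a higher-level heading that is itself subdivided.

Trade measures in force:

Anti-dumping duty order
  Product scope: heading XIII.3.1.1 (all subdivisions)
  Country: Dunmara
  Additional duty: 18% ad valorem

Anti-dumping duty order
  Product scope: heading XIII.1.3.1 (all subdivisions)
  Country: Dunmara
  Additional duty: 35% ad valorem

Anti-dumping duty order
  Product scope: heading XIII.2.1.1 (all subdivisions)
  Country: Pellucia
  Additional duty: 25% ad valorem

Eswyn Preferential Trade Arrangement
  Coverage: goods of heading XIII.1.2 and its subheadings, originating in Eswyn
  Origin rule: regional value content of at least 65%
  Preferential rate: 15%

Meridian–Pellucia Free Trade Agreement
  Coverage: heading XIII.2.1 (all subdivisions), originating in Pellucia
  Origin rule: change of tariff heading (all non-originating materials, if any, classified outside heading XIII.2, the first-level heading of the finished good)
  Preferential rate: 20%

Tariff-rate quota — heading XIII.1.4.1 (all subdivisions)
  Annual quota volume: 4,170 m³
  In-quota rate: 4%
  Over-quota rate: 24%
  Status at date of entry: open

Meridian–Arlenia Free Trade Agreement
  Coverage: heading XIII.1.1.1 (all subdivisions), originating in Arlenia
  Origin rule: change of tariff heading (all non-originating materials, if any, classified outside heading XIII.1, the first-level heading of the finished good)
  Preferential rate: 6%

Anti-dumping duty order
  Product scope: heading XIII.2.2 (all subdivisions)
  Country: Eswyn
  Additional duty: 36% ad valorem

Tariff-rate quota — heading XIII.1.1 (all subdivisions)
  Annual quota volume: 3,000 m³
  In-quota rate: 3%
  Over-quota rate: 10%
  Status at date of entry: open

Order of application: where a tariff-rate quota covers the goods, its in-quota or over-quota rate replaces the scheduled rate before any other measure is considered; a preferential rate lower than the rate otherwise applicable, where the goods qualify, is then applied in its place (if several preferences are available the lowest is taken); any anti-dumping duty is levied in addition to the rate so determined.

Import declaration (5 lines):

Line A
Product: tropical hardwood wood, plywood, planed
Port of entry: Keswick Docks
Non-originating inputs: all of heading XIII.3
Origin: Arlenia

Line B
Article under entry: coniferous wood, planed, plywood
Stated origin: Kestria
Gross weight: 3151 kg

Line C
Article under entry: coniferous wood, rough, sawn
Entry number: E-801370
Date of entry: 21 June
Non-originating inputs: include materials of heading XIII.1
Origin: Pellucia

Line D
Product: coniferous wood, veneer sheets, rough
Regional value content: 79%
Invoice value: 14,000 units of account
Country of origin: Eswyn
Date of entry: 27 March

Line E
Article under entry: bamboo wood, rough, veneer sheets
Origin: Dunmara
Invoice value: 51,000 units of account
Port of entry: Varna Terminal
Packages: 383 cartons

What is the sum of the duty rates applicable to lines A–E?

Line A: tropical hardwood → XIII.2; plywood → XIII.2.2; planed → XIII.2.2.2. Scheduled 28%. Arlenia agreement on XIII.1.1.1: XIII.2.2.2 not covered. → 28%.
Line B: coniferous → XIII.1; plywood → XIII.1.4; planed → XIII.1.4.2. Scheduled 8%. No special measure applies. → 8%.
Line C: coniferous → XIII.1; sawn → XIII.1.3; rough → XIII.1.3.2. Scheduled 20%. Pellucia agreement on XIII.2.1: XIII.1.3.2 not covered. → 20%.
Line D: coniferous → XIII.1; veneer sheets → XIII.1.2; rough → XIII.1.2.1. Scheduled 16%. Eswyn agreement on XIII.1.2: RVC ≥ 65% → 15% available; preferential 15%. → 15%.
Line E: bamboo → XIII.3; veneer sheets → XIII.3.1; rough → XIII.3.1.3. Scheduled 35%. No special measure applies. → 35%.
Sum: 28% + 8% + 20% + 15% + 35% = 106%.

106%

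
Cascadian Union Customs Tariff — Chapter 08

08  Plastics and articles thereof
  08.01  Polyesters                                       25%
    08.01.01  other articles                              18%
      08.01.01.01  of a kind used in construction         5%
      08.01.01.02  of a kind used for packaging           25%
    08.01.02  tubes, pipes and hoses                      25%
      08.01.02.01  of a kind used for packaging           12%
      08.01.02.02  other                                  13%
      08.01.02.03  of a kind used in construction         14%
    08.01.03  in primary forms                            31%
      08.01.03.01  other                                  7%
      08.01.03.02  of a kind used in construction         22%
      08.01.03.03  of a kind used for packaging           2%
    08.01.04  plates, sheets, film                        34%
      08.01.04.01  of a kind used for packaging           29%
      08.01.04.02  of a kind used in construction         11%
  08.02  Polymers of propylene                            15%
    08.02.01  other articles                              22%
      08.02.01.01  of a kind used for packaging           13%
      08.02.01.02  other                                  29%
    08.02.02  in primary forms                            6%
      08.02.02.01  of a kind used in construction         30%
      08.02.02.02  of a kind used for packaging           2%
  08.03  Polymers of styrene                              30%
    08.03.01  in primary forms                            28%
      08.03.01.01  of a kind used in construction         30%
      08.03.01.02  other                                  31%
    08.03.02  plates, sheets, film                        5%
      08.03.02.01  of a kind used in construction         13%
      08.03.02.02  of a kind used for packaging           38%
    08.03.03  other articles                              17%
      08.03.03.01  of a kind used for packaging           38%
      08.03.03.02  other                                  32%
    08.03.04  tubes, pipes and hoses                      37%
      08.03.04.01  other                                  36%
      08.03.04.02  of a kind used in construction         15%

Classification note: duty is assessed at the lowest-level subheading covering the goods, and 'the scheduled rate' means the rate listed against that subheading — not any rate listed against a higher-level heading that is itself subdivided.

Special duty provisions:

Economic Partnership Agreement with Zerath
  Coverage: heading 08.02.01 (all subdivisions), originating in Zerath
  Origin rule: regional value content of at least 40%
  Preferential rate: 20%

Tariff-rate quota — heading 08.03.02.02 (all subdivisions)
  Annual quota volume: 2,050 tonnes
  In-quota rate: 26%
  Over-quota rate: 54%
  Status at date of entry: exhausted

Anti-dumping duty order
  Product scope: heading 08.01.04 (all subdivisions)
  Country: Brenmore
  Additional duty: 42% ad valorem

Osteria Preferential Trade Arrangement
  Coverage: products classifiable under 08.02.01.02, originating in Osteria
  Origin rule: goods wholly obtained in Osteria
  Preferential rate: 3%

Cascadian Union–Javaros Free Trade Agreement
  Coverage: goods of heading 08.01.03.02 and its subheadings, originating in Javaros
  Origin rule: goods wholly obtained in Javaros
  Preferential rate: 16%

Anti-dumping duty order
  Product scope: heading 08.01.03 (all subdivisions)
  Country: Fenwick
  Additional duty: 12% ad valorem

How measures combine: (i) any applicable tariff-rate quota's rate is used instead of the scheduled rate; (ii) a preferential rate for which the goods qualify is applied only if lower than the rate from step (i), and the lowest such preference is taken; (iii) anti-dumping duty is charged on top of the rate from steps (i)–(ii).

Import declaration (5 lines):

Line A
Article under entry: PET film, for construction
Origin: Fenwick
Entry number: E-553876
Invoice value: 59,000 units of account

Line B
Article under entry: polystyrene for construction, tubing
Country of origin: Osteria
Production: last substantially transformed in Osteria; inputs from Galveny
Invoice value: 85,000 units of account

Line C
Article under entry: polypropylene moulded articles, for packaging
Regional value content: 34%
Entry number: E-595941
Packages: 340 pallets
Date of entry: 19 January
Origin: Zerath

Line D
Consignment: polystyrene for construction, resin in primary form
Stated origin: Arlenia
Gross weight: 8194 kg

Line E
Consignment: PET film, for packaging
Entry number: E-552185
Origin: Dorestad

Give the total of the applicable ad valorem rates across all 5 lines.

Line A: PET → 08.01; film → 08.01.04; for construction → 08.01.04.02. Scheduled 11%. No special measure applies. → 11%.
Line B: polystyrene → 08.03; tubing → 08.03.04; for construction → 08.03.04.02. Scheduled 15%. Osteria agreement on 08.02.01.02: 08.03.04.02 not covered. → 15%.
Line C: polypropylene → 08.02; moulded articles → 08.02.01; for packaging → 08.02.01.01. Scheduled 13%. Zerath agreement on 08.02.01: RVC < 40%. → 13%.
Line D: polystyrene → 08.03; resin in primary form → 08.03.01; for construction → 08.03.01.01. Scheduled 30%. No special measure applies. → 30%.
Line E: PET → 08.01; film → 08.01.04; for packaging → 08.01.04.01. Scheduled 29%. No special measure applies. → 29%.
Sum: 11% + 15% + 13% + 30% + 29% = 98%.

98%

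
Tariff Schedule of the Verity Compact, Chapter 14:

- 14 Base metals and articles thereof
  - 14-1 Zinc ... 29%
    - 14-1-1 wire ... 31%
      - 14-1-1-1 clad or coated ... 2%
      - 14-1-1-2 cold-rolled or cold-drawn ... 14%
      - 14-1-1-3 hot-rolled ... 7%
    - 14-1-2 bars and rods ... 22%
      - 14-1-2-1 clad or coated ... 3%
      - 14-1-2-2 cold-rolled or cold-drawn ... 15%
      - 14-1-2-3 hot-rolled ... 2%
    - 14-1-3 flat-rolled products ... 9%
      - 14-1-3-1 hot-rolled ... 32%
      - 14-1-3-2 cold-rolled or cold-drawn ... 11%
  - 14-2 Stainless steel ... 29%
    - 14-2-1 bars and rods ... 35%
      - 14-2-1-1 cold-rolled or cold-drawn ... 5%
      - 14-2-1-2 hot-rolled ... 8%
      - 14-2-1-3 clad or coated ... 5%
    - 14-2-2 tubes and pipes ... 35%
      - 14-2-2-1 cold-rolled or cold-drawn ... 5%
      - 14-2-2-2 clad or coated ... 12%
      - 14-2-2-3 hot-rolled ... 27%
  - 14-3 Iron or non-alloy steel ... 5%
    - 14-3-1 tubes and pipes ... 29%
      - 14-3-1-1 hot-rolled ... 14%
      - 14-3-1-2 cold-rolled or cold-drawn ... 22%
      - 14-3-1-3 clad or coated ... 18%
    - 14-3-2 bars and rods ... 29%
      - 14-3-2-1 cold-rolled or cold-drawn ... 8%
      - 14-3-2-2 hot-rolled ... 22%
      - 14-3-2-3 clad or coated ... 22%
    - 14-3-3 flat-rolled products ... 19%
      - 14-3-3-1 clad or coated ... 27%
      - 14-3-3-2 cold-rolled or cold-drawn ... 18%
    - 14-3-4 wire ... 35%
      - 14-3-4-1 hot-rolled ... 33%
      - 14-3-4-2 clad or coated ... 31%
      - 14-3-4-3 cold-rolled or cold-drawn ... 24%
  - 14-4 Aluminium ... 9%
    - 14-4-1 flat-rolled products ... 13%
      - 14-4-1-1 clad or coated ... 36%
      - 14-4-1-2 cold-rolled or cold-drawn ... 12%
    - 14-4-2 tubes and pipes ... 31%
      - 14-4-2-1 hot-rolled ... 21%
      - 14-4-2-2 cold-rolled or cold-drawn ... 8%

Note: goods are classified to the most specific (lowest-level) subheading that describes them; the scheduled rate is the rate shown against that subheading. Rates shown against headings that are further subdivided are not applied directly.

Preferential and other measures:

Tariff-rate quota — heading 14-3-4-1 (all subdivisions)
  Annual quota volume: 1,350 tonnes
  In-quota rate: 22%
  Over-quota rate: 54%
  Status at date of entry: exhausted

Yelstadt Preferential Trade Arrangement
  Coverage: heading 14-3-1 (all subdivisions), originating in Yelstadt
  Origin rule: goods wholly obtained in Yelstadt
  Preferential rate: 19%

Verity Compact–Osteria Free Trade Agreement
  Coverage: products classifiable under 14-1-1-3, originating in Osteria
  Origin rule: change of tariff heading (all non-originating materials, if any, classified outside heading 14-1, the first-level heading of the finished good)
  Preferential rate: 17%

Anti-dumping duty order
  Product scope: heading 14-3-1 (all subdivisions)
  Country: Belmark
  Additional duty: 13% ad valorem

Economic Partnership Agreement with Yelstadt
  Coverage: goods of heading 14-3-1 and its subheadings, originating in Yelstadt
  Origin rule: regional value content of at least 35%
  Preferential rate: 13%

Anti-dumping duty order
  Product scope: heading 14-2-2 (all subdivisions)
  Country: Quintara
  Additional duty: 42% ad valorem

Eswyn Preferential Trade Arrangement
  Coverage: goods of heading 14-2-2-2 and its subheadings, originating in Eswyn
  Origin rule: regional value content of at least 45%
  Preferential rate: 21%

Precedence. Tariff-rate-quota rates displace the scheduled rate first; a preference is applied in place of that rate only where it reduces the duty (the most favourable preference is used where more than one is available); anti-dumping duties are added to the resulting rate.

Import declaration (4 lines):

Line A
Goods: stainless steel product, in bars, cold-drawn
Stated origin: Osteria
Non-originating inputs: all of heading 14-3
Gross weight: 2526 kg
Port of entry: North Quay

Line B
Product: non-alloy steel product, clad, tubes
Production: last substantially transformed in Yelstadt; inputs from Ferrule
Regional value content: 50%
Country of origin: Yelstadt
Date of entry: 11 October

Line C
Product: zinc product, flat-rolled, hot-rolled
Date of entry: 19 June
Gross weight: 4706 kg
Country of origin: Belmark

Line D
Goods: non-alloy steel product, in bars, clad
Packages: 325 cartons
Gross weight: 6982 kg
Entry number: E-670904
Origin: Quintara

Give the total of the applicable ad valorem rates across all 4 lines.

Line A: stainless steel → 14-2; in bars → 14-2-1; cold-drawn → 14-2-1-1. Scheduled 5%. Osteria agreement on 14-1-1-3: 14-2-1-1 not covered. → 5%.
Line B: non-alloy steel → 14-3; tubes → 14-3-1; clad → 14-3-1-3. Scheduled 18%. Yelstadt agreement on 14-3-1: not wholly obtained; Yelstadt agreement on 14-3-1: RVC ≥ 35% → 13% available; preferential 13%. → 13%.
Line C: zinc → 14-1; flat-rolled → 14-1-3; hot-rolled → 14-1-3-1. Scheduled 32%. No special measure applies. → 32%.
Line D: non-alloy steel → 14-3; in bars → 14-3-2; clad → 14-3-2-3. Scheduled 22%. No special measure applies. → 22%.
Sum: 5% + 13% + 32% + 22% = 72%.

72%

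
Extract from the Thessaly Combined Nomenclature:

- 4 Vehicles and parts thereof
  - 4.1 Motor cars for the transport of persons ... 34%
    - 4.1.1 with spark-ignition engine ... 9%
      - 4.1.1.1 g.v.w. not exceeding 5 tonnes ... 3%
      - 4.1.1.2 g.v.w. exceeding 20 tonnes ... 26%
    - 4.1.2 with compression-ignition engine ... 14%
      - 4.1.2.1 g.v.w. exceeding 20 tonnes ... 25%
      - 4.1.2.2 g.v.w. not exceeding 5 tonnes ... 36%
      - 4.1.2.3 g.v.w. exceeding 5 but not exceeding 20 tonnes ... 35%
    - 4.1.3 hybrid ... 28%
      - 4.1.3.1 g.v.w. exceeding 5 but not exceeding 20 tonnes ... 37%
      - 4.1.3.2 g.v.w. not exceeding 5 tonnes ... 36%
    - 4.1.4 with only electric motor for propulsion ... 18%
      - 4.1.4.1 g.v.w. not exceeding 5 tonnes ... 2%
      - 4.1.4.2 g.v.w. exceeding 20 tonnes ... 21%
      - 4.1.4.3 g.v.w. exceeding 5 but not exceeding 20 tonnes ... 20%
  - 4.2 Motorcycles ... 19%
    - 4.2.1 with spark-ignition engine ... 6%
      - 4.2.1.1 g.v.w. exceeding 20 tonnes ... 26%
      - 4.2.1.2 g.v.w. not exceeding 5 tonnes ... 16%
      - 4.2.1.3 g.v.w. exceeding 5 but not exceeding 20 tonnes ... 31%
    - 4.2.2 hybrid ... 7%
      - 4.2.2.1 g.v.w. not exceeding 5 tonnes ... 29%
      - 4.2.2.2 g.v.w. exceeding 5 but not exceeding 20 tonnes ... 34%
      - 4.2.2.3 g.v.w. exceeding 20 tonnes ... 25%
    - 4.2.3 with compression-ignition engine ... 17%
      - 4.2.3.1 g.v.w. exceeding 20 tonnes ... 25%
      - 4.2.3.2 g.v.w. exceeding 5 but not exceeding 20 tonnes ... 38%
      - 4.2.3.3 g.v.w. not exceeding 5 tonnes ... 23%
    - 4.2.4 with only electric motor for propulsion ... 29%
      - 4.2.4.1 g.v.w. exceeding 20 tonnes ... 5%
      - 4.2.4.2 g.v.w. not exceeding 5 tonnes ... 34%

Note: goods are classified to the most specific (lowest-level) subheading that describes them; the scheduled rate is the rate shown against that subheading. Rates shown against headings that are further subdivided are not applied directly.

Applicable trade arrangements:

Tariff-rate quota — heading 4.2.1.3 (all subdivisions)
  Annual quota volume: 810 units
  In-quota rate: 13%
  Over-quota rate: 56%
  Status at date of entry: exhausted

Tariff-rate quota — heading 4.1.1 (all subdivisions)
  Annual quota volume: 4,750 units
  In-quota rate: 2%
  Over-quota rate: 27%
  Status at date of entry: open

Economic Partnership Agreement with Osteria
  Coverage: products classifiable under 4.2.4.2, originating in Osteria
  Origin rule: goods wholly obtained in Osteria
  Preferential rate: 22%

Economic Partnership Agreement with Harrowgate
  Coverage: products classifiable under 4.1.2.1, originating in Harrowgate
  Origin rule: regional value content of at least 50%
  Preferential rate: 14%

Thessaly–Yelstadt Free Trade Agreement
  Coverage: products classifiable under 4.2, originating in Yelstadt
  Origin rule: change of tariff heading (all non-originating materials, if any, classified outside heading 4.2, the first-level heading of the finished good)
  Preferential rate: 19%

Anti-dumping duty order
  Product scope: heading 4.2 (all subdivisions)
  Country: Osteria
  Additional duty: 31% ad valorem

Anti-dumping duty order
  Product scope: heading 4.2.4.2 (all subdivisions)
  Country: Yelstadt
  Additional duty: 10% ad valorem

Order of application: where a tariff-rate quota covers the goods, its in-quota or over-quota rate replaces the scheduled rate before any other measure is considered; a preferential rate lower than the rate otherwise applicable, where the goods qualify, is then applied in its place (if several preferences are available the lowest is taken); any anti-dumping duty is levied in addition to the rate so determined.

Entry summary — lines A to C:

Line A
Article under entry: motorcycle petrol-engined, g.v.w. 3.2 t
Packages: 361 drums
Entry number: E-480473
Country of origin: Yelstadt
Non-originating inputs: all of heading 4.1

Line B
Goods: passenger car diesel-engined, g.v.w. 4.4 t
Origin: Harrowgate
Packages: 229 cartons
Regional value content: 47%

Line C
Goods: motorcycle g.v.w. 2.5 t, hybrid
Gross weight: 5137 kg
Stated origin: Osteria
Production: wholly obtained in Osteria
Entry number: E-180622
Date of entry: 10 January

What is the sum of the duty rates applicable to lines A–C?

112%

Line A: motorcycle → 4.2; petrol-engined → 4.2.1; g.v.w. 3.2 t → 4.2.1.2. Scheduled 16%. Yelstadt agreement on 4.2: CTH met → 19% available; preference 19% not lower than 16% → no reduction. → 16%.
Line B: passenger car → 4.1; diesel-engined → 4.1.2; g.v.w. 4.4 t → 4.1.2.2. Scheduled 36%. Harrowgate agreement on 4.1.2.1: 4.1.2.2 not covered. → 36%.
Line C: motorcycle → 4.2; hybrid → 4.2.2; g.v.w. 2.5 t → 4.2.2.1. Scheduled 29%. Osteria agreement on 4.2.4.2: 4.2.2.1 not covered; anti-dumping (Osteria, 4.2): +31%; total 29% + 31% = 60%. → 60%.
Sum: 16% + 36% + 60% = 112%.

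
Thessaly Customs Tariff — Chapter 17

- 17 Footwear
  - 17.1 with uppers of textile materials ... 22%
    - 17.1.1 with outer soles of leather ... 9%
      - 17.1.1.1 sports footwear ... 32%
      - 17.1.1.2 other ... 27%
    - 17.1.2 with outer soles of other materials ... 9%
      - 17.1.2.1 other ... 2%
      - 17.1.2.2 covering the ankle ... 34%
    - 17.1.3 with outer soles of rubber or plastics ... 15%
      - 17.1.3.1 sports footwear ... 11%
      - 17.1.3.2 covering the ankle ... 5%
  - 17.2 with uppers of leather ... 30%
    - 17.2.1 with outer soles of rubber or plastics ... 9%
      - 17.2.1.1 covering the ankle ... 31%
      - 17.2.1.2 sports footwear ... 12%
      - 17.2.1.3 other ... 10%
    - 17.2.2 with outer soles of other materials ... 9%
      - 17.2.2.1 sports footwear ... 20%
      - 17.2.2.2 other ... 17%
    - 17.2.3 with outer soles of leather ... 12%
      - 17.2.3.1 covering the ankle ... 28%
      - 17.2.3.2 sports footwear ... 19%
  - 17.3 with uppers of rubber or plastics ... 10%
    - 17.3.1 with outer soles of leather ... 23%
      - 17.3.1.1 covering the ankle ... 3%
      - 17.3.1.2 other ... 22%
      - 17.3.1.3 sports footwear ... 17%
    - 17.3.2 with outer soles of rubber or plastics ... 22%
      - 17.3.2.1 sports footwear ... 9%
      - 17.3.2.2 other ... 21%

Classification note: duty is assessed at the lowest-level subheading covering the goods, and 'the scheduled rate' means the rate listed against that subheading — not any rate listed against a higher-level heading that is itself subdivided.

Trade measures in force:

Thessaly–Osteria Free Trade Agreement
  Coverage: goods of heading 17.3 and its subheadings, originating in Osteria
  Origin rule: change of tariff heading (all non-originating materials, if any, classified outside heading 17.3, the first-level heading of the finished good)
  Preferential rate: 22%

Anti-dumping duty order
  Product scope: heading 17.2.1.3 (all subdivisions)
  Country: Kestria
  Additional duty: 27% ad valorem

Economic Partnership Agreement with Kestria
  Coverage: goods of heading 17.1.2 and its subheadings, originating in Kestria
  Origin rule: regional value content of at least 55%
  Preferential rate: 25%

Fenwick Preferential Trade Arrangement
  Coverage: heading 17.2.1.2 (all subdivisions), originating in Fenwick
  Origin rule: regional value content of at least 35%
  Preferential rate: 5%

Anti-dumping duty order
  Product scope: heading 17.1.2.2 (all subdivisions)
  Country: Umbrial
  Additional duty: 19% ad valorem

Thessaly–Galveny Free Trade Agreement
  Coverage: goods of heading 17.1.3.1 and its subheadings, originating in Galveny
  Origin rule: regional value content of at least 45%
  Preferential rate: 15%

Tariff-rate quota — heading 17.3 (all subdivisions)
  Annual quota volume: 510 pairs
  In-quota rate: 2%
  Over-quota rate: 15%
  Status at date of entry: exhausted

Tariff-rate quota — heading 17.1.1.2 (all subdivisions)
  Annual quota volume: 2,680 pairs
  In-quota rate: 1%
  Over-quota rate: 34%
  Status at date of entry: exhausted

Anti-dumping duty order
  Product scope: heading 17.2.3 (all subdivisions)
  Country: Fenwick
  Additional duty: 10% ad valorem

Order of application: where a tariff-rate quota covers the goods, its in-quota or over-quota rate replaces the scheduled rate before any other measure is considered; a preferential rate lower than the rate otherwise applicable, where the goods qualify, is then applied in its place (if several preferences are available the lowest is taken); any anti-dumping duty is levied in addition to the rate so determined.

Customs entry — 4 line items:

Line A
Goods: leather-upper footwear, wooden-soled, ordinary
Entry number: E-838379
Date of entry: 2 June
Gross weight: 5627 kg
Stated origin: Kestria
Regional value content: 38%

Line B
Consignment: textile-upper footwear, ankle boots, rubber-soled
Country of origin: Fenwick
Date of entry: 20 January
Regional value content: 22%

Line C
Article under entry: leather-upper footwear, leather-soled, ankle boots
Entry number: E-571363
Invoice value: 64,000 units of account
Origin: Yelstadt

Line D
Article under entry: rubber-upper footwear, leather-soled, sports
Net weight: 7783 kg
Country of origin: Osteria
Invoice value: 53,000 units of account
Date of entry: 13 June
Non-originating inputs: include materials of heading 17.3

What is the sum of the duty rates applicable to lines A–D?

65%

Line A: leather-upper → 17.2; wooden-soled → 17.2.2; ordinary → 17.2.2.2. Scheduled 17%. Kestria agreement on 17.1.2: 17.2.2.2 not covered. → 17%.
Line B: textile-upper → 17.1; rubber-soled → 17.1.3; ankle boots → 17.1.3.2. Scheduled 5%. Fenwick agreement on 17.2.1.2: 17.1.3.2 not covered. → 5%.
Line C: leather-upper → 17.2; leather-soled → 17.2.3; ankle boots → 17.2.3.1. Scheduled 28%. No special measure applies. → 28%.
Line D: rubber-upper → 17.3; leather-soled → 17.3.1; sports → 17.3.1.3. Scheduled 17%. quota on 17.3 exhausted → over-quota 15%; Osteria agreement on 17.3: CTH not met. → 15%.
Sum: 17% + 5% + 28% + 15% = 65%.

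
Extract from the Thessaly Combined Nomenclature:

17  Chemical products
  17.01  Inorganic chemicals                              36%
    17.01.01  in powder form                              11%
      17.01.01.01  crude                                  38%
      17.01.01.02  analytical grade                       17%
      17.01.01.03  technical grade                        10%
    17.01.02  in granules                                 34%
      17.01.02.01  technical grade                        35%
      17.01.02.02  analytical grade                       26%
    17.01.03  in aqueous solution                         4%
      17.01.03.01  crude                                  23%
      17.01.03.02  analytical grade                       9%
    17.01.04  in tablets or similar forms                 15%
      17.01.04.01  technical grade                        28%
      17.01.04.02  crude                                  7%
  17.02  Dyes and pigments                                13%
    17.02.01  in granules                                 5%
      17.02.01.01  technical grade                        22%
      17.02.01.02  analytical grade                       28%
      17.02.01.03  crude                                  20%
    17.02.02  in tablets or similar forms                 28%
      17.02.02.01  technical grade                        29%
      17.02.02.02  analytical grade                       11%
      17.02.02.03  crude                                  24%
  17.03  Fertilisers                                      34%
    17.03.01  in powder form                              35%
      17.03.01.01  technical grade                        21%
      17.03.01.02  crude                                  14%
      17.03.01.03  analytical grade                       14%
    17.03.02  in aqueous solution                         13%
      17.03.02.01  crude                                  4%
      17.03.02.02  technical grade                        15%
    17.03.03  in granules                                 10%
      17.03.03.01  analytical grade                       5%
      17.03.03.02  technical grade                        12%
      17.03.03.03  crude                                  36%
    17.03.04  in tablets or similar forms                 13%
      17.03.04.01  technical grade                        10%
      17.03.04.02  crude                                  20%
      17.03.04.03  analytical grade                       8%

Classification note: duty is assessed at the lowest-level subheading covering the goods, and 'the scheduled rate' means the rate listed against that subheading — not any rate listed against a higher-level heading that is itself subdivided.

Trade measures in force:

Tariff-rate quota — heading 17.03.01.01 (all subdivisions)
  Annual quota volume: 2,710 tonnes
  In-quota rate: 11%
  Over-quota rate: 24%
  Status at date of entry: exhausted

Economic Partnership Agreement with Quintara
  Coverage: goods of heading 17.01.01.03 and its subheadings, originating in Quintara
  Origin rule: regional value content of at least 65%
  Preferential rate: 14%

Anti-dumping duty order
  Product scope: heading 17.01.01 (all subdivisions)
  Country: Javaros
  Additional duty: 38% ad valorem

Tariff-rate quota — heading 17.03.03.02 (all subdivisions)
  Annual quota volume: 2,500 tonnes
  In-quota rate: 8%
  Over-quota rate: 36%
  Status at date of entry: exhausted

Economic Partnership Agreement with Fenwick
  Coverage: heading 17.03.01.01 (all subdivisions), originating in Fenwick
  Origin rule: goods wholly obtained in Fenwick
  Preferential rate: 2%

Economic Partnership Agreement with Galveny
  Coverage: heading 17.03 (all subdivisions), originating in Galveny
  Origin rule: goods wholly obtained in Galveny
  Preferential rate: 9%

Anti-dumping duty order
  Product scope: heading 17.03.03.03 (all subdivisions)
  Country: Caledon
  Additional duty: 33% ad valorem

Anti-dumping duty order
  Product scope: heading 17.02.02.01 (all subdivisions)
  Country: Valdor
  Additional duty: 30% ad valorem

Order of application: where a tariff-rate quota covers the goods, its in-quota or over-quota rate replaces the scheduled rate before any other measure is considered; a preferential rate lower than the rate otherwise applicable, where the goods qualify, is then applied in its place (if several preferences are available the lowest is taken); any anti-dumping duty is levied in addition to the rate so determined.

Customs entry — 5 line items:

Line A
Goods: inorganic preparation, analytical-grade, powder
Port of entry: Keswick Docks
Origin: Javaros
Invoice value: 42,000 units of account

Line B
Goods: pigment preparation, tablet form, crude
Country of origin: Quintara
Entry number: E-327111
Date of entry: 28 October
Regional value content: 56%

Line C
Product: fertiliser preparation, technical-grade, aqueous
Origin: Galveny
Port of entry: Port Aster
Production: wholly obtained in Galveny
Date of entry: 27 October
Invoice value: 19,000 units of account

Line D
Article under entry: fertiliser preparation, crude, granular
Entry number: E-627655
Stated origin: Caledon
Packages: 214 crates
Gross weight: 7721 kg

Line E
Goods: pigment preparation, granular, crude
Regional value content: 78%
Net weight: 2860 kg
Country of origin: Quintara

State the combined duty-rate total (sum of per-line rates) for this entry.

177%

Line A: inorganic → 17.01; powder → 17.01.01; analytical-grade → 17.01.01.02. Scheduled 17%. anti-dumping (Javaros, 17.01.01): +38%; total 17% + 38% = 55%. → 55%.
Line B: pigment → 17.02; tablet form → 17.02.02; crude → 17.02.02.03. Scheduled 24%. Quintara agreement on 17.01.01.03: 17.02.02.03 not covered. → 24%.
Line C: fertiliser → 17.03; aqueous → 17.03.02; technical-grade → 17.03.02.02. Scheduled 15%. Galveny agreement on 17.03: wholly obtained → 9% available; preferential 9%. → 9%.
Line D: fertiliser → 17.03; granular → 17.03.03; crude → 17.03.03.03. Scheduled 36%. anti-dumping (Caledon, 17.03.03.03): +33%; total 36% + 33% = 69%. → 69%.
Line E: pigment → 17.02; granular → 17.02.01; crude → 17.02.01.03. Scheduled 20%. Quintara agreement on 17.01.01.03: 17.02.01.03 not covered. → 20%.
Sum: 55% + 24% + 9% + 69% + 20% = 177%.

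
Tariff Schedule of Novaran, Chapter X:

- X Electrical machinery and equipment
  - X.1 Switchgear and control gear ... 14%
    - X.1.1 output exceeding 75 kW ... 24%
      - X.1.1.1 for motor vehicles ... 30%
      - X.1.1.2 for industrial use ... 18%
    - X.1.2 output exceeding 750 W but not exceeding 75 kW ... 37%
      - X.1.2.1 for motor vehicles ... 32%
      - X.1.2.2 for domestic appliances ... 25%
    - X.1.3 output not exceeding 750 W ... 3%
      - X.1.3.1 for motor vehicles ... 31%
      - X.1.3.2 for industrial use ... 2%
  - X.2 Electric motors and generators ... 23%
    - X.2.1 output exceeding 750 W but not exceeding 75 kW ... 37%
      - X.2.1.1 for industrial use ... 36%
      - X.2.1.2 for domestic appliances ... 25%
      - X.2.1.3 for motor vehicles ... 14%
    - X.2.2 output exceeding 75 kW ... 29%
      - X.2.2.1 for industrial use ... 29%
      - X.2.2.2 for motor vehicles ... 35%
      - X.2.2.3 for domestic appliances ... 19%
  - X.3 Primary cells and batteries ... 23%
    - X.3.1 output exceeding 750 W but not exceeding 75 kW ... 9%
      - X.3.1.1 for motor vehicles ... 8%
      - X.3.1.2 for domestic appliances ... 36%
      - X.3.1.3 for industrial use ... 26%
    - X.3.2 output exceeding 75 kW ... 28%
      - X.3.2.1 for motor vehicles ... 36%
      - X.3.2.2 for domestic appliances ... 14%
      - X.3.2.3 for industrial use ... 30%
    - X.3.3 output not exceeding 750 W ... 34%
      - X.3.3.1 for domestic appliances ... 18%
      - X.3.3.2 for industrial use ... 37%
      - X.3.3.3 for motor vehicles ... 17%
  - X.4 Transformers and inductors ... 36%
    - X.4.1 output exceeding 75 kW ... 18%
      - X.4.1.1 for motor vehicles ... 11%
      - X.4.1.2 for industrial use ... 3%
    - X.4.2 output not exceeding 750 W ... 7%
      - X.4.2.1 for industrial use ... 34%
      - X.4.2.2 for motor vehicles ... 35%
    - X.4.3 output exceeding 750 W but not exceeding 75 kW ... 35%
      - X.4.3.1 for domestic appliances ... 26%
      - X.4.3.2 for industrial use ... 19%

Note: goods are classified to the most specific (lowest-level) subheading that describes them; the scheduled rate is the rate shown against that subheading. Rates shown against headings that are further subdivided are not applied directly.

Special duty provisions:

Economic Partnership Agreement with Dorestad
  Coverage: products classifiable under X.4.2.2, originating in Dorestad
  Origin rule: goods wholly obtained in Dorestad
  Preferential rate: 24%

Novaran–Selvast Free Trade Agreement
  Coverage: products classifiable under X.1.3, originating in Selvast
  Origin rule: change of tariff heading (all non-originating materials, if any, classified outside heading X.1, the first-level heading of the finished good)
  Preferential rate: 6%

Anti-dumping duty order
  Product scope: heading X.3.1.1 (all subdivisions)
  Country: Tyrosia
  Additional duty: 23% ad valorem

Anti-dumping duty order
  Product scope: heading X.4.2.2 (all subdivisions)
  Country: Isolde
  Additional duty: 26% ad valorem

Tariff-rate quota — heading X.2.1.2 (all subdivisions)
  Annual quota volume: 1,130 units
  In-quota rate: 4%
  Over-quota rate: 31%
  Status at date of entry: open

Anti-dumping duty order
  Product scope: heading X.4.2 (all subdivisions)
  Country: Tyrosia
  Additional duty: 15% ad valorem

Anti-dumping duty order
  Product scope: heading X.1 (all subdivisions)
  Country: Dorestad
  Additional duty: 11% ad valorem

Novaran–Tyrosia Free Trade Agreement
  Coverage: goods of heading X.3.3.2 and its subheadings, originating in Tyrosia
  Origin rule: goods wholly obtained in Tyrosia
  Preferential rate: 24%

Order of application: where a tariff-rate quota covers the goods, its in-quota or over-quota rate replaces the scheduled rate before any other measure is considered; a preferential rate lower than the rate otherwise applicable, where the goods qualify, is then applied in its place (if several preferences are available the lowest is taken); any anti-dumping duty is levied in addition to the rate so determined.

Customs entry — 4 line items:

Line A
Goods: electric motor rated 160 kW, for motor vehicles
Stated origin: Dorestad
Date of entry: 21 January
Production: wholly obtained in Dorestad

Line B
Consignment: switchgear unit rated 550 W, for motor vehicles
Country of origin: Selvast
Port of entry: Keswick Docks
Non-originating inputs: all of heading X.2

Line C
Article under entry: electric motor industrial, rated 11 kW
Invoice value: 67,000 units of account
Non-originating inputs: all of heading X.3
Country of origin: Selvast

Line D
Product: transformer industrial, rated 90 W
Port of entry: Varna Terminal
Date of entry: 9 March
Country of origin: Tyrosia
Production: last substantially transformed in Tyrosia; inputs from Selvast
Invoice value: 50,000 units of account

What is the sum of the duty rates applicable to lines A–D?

Line A: electric motor → X.2; rated 160 kW → X.2.2; for motor vehicles → X.2.2.2. Scheduled 35%. Dorestad agreement on X.4.2.2: X.2.2.2 not covered. → 35%.
Line B: switchgear unit → X.1; rated 550 W → X.1.3; for motor vehicles → X.1.3.1. Scheduled 31%. Selvast agreement on X.1.3: CTH met → 6% available; preferential 6%. → 6%.
Line C: electric motor → X.2; rated 11 kW → X.2.1; industrial → X.2.1.1. Scheduled 36%. Selvast agreement on X.1.3: X.2.1.1 not covered. → 36%.
Line D: transformer → X.4; rated 90 W → X.4.2; industrial → X.4.2.1. Scheduled 34%. Tyrosia agreement on X.3.3.2: X.4.2.1 not covered; anti-dumping (Tyrosia, X.4.2): +15%; total 34% + 15% = 49%. → 49%.
Sum: 35% + 6% + 36% + 49% = 126%.

126%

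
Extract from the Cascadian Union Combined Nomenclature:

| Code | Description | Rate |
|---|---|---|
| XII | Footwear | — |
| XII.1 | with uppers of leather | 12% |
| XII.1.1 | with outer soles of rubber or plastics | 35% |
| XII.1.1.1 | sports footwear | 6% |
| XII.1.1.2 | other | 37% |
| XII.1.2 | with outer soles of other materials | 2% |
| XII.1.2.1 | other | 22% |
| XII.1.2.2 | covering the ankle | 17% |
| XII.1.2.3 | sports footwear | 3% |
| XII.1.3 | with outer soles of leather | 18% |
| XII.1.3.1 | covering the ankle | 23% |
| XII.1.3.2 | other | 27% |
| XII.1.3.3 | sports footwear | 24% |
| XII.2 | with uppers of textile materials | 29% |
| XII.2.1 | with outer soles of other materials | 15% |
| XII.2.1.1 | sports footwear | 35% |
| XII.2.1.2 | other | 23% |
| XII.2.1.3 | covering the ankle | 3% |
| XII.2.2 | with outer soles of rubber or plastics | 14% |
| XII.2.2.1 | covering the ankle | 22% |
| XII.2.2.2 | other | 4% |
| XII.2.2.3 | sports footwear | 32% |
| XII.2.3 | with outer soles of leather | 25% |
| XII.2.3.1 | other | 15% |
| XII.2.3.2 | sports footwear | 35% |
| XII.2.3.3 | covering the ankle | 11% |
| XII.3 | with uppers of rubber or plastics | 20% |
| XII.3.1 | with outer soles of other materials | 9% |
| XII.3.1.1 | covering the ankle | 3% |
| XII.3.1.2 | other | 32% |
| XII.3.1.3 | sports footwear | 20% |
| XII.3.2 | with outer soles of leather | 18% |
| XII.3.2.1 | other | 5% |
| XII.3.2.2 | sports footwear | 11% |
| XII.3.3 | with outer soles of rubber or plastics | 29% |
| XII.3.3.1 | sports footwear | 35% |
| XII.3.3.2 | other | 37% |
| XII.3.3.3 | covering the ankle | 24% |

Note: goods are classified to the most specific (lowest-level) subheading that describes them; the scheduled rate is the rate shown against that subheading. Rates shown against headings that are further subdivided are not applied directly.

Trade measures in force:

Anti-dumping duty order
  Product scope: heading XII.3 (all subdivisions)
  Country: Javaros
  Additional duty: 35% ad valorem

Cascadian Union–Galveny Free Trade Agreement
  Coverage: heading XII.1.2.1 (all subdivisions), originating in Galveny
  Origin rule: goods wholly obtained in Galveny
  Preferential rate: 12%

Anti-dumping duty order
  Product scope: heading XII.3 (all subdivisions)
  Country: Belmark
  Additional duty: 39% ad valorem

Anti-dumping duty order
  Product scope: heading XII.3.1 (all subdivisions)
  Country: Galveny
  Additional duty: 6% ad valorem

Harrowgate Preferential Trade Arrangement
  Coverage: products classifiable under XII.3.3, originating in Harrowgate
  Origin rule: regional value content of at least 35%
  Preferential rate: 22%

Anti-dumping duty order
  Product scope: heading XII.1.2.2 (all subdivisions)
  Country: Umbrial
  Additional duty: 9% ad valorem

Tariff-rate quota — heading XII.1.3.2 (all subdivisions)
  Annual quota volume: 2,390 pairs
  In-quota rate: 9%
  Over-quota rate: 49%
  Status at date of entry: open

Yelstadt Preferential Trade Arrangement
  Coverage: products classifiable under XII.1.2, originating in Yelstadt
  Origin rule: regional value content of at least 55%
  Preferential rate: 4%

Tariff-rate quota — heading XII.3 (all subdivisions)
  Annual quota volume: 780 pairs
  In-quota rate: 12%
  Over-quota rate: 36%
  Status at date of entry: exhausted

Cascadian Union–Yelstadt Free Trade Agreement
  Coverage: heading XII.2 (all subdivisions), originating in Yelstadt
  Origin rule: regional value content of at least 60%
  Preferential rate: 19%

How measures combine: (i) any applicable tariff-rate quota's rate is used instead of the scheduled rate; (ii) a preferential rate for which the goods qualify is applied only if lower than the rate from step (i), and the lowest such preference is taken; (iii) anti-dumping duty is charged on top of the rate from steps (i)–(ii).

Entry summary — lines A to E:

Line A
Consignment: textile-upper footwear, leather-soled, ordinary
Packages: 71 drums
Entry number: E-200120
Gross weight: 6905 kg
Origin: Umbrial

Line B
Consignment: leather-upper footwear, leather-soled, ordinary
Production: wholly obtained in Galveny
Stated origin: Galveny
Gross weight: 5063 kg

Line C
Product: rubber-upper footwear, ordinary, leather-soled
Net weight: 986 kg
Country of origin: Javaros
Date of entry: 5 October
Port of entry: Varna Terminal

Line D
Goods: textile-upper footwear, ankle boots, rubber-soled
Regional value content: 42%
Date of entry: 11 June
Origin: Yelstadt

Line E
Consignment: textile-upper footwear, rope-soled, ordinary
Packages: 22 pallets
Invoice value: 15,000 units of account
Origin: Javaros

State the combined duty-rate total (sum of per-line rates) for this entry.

140%

Line A: textile-upper → XII.2; leather-soled → XII.2.3; ordinary → XII.2.3.1. Scheduled 15%. No special measure applies. → 15%.
Line B: leather-upper → XII.1; leather-soled → XII.1.3; ordinary → XII.1.3.2. Scheduled 27%. quota on XII.1.3.2 open → in-quota 9%; Galveny agreement on XII.1.2.1: XII.1.3.2 not covered. → 9%.
Line C: rubber-upper → XII.3; leather-soled → XII.3.2; ordinary → XII.3.2.1. Scheduled 5%. quota on XII.3 exhausted → over-quota 36%; anti-dumping (Javaros, XII.3): +35%; total 36% + 35% = 71%. → 71%.
Line D: textile-upper → XII.2; rubber-soled → XII.2.2; ankle boots → XII.2.2.1. Scheduled 22%. Yelstadt agreement on XII.1.2: XII.2.2.1 not covered; Yelstadt agreement on XII.2: RVC < 60%. → 22%.
Line E: textile-upper → XII.2; rope-soled → XII.2.1; ordinary → XII.2.1.2. Scheduled 23%. No special measure applies. → 23%.
Sum: 15% + 9% + 71% + 22% + 23% = 140%.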